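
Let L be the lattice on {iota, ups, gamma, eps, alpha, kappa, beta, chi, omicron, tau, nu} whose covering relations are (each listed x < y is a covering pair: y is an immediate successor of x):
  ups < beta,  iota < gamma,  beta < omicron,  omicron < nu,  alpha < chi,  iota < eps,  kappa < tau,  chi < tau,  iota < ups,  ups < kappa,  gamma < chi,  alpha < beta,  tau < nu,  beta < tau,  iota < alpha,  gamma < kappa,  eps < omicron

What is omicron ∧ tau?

beta

Common lower bounds of {omicron, tau}: alpha, beta, iota, ups.
The greatest among these is beta.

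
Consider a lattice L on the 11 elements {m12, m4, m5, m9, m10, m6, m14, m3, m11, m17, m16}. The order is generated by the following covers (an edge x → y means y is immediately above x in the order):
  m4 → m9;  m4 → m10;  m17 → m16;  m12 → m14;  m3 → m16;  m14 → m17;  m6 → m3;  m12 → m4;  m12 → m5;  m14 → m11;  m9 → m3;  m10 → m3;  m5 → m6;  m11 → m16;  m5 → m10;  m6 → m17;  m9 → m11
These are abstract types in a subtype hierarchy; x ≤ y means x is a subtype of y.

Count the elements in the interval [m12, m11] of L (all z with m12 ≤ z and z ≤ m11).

5

The interval [m12, m11] = {m11, m12, m14, m4, m9}, which has 5 elements.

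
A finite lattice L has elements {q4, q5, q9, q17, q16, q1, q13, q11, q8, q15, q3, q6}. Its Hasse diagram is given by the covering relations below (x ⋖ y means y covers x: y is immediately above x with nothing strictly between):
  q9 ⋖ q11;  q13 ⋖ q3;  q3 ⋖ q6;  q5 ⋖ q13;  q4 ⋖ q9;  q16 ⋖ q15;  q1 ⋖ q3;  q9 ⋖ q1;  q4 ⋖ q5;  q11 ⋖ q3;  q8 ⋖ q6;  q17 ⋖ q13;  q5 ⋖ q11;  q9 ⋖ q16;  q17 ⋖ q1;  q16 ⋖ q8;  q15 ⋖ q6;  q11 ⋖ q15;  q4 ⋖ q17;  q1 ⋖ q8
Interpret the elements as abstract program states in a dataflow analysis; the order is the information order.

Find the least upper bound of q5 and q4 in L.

q5

Common upper bounds of {q5, q4}: q11, q13, q15, q3, q5, q6.
The least among these is q5.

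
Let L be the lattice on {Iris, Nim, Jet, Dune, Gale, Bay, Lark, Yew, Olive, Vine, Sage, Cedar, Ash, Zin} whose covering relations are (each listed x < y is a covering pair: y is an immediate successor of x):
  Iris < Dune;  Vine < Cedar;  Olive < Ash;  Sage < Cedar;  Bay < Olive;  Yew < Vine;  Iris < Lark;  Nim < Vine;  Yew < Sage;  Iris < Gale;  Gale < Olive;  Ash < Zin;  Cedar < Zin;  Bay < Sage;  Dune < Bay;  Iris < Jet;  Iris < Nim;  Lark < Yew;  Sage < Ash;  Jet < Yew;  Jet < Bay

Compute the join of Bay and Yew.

Common upper bounds of {Bay, Yew}: Ash, Cedar, Sage, Zin.
The least among these is Sage.

Sage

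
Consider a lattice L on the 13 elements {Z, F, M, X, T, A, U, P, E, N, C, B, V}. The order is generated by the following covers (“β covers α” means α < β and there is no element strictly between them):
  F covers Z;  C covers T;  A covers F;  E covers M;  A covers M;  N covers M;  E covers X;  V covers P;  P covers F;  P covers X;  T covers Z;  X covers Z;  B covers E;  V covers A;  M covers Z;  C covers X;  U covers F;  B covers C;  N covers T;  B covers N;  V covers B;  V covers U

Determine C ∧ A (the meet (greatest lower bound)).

Z

Common lower bounds of {C, A}: Z.
The greatest among these is Z.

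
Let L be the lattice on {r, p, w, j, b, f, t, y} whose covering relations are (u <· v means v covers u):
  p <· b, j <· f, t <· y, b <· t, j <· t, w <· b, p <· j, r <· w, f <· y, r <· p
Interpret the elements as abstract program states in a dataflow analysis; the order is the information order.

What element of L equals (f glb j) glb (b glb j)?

f ∧ j = j
b ∧ j = p
j ∧ p = p

p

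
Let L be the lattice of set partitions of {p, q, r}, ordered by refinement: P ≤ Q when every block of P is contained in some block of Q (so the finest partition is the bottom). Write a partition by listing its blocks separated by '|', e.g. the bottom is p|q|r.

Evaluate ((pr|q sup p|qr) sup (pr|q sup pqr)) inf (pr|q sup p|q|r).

pr|q

pr|q ∨ p|qr = pqr
pr|q ∨ pqr = pqr
pqr ∨ pqr = pqr
pr|q ∨ p|q|r = pr|q
pqr ∧ pr|q = pr|q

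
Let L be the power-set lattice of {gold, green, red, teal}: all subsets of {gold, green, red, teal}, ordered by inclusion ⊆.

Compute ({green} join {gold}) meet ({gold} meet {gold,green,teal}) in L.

{green} ∨ {gold} = {gold,green}
{gold} ∧ {gold,green,teal} = {gold}
{gold,green} ∧ {gold} = {gold}

{gold}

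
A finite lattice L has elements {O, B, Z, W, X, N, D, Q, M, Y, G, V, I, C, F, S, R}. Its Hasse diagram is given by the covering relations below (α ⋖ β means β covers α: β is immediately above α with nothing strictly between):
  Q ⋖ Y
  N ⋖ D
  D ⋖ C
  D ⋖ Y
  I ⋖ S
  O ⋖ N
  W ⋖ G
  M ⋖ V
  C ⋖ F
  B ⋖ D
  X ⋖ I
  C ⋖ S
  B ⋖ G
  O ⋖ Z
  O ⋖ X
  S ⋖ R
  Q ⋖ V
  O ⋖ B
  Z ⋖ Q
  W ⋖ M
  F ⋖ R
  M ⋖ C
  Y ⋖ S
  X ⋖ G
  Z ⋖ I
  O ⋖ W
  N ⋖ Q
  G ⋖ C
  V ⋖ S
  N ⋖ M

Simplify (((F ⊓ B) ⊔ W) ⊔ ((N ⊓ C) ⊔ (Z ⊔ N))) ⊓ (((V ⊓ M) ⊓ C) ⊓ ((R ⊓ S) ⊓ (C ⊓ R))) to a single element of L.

F ∧ B = B
B ∨ W = G
N ∧ C = N
Z ∨ N = Q
N ∨ Q = Q
G ∨ Q = S
V ∧ M = M
M ∧ C = M
R ∧ S = S
C ∧ R = C
S ∧ C = C
M ∧ C = M
S ∧ M = M

M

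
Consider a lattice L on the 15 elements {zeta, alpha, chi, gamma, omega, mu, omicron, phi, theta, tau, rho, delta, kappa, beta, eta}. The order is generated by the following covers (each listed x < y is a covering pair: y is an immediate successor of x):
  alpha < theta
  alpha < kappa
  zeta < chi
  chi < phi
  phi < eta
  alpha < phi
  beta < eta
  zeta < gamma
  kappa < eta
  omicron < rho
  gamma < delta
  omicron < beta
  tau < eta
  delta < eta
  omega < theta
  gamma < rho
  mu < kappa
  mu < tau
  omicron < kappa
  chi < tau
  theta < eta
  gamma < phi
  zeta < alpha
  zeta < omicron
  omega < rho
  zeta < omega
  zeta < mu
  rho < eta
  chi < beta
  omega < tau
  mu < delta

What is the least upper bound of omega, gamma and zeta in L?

rho

Common upper bounds of {omega, gamma, zeta}: eta, rho.
The least among these is rho.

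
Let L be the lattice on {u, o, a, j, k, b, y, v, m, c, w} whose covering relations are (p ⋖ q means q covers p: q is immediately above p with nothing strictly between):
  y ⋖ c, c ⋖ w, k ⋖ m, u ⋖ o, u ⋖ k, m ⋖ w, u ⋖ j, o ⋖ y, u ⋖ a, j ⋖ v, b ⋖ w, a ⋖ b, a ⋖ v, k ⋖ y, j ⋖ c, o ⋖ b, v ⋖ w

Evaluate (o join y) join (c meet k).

y

o ∨ y = y
c ∧ k = k
y ∨ k = y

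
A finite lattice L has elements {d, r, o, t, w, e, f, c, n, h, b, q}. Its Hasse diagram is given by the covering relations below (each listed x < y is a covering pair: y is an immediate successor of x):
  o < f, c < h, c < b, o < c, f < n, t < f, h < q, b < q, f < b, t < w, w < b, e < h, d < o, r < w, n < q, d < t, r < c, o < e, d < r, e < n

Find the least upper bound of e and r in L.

Common upper bounds of {e, r}: h, q.
The least among these is h.

h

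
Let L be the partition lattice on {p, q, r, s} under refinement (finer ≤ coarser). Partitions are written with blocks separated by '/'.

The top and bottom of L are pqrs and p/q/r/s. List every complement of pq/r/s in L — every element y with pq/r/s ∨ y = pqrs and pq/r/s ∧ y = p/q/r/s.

p/qrs, pr/qs, prs/q, ps/qr

Need y with pq/r/s ∨ y = pqrs and pq/r/s ∧ y = p/q/r/s.
Checking each element gives: p/qrs, pr/qs, prs/q, ps/qr.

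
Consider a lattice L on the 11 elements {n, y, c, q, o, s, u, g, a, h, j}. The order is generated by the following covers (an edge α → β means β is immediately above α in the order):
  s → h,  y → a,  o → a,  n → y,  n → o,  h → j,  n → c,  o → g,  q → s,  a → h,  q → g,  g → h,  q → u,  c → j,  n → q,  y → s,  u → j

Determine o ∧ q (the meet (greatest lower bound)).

n

Common lower bounds of {o, q}: n.
The greatest among these is n.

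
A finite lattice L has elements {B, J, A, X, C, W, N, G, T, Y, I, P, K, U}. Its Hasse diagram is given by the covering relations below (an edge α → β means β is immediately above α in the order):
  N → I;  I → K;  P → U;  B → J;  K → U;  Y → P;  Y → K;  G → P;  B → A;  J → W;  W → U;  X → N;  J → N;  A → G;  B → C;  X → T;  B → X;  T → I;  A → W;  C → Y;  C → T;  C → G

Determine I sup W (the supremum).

Common upper bounds of {I, W}: U.
The least among these is U.

U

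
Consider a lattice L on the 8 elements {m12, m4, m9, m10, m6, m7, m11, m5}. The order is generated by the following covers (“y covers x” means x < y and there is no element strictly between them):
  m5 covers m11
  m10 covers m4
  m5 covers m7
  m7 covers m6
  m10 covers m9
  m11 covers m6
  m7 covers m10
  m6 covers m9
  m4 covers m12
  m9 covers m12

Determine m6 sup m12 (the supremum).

m6

Common upper bounds of {m6, m12}: m11, m5, m6, m7.
The least among these is m6.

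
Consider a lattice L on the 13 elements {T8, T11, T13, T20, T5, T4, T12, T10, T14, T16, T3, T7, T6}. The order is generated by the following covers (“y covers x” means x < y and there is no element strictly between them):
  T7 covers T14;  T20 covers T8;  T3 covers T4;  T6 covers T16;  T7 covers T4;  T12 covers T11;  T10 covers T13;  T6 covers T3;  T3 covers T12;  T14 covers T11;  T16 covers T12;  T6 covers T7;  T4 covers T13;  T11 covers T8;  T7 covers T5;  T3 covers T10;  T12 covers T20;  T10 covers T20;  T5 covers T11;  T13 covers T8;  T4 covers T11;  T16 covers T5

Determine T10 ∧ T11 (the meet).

Common lower bounds of {T10, T11}: T8.
The greatest among these is T8.

T8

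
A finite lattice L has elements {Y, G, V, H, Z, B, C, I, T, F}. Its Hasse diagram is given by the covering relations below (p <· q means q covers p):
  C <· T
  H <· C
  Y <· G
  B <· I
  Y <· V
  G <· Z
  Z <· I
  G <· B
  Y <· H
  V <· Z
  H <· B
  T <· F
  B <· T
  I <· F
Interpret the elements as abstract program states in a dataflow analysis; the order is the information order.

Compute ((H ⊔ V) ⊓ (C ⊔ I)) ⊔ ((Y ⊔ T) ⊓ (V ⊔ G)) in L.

H ∨ V = I
C ∨ I = F
I ∧ F = I
Y ∨ T = T
V ∨ G = Z
T ∧ Z = G
I ∨ G = I

I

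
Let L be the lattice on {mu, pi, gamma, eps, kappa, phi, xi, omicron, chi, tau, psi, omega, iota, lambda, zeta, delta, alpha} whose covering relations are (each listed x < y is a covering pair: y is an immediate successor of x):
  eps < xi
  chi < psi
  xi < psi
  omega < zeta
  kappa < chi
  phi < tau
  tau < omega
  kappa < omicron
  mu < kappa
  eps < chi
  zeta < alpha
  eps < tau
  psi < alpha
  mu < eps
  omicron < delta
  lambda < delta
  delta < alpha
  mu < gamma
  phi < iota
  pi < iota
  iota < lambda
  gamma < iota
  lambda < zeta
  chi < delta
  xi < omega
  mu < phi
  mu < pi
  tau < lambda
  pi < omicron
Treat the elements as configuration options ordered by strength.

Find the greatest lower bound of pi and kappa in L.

Common lower bounds of {pi, kappa}: mu.
The greatest among these is mu.

mu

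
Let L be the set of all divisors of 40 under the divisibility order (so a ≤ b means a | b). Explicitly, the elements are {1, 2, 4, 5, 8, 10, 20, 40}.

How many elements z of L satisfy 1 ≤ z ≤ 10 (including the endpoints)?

4

The interval [1, 10] = {1, 10, 2, 5}, which has 4 elements.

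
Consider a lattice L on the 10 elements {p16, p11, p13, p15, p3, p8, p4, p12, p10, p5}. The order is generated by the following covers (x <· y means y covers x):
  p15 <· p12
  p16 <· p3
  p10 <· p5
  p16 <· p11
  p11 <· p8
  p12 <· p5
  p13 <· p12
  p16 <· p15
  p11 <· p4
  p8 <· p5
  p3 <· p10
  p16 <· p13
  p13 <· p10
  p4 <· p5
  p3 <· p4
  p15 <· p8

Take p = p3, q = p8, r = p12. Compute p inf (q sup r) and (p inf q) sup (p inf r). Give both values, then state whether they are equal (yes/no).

p3; p16; no

q sup r = p5, so p inf (q sup r) = p3 inf p5 = p3.
p inf q = p16 and p inf r = p16, so (p inf q) sup (p inf r) = p16 sup p16 = p16.
Equal: no.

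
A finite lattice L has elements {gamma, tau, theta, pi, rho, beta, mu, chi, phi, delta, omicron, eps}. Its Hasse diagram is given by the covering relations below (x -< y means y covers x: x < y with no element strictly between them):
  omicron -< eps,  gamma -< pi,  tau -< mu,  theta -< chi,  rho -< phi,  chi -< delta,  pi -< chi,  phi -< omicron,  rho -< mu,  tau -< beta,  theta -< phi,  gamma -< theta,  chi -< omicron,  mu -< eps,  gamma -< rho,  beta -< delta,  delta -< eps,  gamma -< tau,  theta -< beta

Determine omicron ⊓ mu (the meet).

rho

Common lower bounds of {omicron, mu}: gamma, rho.
The greatest among these is rho.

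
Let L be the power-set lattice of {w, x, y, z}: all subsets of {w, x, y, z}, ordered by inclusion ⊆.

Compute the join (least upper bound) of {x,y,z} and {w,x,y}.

{w,x,y,z}

Under ⊆, join is union: {x,y,z} ∪ {w,x,y} = {w,x,y,z}.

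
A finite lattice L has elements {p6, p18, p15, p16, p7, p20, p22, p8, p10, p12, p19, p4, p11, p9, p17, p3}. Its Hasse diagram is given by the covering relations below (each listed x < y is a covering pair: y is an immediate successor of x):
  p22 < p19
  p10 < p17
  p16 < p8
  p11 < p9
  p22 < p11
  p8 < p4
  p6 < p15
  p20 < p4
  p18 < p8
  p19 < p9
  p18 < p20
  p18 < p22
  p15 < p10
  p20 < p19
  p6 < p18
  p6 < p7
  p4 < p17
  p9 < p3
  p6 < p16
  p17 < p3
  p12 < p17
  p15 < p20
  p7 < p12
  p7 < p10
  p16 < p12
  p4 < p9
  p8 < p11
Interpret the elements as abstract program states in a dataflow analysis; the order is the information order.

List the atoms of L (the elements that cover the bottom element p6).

p15, p16, p18, p7

The atoms are exactly the elements that cover p6: p15, p16, p18, p7.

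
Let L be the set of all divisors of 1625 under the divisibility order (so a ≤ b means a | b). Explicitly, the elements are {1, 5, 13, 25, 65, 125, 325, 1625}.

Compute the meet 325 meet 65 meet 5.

5

In the divisibility order, the meet is the greatest common divisor: gcd(325, 65, 5) = 5.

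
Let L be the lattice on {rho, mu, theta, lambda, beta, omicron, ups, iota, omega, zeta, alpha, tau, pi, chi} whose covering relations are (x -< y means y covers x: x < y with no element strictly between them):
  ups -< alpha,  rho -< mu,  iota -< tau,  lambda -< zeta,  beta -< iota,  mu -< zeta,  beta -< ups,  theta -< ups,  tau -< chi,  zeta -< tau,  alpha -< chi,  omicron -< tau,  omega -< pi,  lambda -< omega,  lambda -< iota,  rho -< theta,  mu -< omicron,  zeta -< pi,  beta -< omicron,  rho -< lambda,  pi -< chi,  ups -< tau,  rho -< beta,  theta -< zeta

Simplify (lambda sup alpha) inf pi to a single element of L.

lambda ∨ alpha = chi
chi ∧ pi = pi

pi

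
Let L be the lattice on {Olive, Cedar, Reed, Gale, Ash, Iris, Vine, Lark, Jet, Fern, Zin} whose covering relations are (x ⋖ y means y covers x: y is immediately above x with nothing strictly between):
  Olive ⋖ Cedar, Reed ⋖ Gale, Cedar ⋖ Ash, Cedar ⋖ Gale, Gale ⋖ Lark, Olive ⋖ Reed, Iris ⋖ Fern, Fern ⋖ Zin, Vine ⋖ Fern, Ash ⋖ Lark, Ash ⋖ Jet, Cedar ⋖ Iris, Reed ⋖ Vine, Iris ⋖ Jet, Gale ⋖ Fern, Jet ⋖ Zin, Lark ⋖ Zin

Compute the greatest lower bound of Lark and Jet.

Ash

Common lower bounds of {Lark, Jet}: Ash, Cedar, Olive.
The greatest among these is Ash.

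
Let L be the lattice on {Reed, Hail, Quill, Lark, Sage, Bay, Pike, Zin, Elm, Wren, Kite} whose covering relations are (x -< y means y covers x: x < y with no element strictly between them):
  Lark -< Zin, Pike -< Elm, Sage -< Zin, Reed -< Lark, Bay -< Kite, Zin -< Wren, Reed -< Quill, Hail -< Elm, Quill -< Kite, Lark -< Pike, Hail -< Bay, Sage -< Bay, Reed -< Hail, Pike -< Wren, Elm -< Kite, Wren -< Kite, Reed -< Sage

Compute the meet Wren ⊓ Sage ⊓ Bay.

Common lower bounds of {Wren, Sage, Bay}: Reed, Sage.
The greatest among these is Sage.

Sage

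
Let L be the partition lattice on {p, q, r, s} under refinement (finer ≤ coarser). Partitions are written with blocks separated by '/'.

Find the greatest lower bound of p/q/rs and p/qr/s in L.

Common lower bounds of {p/q/rs, p/qr/s}: p/q/r/s.
The greatest among these is p/q/r/s.

p/q/r/s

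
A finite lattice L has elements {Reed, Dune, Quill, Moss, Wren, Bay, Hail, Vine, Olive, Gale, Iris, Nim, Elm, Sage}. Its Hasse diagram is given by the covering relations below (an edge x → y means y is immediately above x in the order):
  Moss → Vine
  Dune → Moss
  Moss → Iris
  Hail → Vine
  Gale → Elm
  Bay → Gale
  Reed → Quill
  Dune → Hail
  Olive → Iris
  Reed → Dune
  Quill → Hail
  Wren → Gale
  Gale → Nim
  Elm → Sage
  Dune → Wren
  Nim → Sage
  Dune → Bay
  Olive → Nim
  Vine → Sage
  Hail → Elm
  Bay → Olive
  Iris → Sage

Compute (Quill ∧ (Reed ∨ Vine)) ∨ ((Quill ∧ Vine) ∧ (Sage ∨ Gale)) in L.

Quill

Reed ∨ Vine = Vine
Quill ∧ Vine = Quill
Quill ∧ Vine = Quill
Sage ∨ Gale = Sage
Quill ∧ Sage = Quill
Quill ∨ Quill = Quill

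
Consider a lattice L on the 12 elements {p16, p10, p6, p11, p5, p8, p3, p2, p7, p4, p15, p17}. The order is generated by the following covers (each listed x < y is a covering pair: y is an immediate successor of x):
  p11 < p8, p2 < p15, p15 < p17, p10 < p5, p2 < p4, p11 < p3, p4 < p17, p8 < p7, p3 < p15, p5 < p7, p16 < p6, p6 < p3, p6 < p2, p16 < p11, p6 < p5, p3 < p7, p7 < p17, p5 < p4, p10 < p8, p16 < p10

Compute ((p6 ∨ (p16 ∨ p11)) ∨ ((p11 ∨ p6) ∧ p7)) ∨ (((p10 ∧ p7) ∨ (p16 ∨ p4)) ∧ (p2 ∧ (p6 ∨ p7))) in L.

p3

p16 ∨ p11 = p11
p6 ∨ p11 = p3
p11 ∨ p6 = p3
p3 ∧ p7 = p3
p3 ∨ p3 = p3
p10 ∧ p7 = p10
p16 ∨ p4 = p4
p10 ∨ p4 = p4
p6 ∨ p7 = p7
p2 ∧ p7 = p6
p4 ∧ p6 = p6
p3 ∨ p6 = p3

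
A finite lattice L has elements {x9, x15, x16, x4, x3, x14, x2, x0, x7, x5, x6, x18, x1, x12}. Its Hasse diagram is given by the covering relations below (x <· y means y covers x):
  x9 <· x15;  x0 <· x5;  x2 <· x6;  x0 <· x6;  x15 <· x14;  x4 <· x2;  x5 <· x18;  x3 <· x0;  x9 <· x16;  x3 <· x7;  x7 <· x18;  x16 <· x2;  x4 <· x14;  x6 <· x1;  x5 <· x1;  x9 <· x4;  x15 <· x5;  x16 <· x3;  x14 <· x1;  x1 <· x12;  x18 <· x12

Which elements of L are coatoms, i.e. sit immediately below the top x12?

x1, x18

The coatoms are exactly the elements covered by x12: x1, x18.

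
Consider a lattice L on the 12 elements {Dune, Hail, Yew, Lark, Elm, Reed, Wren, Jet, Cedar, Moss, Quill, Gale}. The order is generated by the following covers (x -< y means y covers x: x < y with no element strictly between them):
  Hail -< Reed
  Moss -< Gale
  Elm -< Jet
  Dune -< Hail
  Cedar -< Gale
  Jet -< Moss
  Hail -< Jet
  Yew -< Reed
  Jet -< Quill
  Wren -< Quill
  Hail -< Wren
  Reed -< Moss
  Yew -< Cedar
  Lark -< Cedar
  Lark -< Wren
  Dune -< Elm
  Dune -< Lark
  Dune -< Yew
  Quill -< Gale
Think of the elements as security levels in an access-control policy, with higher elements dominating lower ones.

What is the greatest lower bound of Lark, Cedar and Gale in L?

Lark

Common lower bounds of {Lark, Cedar, Gale}: Dune, Lark.
The greatest among these is Lark.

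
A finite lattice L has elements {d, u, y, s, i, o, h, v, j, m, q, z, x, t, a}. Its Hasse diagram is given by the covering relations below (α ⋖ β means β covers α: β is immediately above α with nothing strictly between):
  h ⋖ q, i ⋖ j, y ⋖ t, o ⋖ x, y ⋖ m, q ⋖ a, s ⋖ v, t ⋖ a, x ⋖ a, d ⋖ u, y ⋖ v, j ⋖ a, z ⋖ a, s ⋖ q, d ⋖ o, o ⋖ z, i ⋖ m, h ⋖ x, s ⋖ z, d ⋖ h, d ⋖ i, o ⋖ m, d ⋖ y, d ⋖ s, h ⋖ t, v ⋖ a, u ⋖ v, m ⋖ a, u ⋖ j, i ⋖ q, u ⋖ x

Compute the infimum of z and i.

d

Common lower bounds of {z, i}: d.
The greatest among these is d.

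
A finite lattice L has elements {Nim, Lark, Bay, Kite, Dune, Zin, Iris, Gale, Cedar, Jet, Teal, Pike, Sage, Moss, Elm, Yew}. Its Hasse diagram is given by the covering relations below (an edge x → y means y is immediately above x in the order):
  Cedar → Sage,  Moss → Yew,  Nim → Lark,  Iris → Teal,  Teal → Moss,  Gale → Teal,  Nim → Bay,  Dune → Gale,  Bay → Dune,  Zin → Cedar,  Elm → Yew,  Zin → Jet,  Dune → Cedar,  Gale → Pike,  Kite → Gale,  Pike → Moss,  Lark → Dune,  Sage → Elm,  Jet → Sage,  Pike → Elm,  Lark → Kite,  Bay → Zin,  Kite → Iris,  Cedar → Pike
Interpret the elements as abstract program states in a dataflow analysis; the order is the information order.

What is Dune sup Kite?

Gale

Common upper bounds of {Dune, Kite}: Elm, Gale, Moss, Pike, Teal, Yew.
The least among these is Gale.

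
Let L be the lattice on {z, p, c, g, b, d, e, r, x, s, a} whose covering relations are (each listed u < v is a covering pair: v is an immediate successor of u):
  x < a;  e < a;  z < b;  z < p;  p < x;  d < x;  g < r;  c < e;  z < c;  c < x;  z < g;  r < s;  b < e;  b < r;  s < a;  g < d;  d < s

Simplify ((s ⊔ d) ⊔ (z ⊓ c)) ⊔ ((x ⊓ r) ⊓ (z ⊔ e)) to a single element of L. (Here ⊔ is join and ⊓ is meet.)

s

s ∨ d = s
z ∧ c = z
s ∨ z = s
x ∧ r = g
z ∨ e = e
g ∧ e = z
s ∨ z = s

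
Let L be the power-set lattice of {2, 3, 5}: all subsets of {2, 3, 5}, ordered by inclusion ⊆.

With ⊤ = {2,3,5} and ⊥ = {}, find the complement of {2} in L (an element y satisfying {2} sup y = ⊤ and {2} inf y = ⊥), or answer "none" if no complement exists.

Need y with {2} ∨ y = {2,3,5} and {2} ∧ y = {}.
Checking each element gives: {3,5}.

{3,5}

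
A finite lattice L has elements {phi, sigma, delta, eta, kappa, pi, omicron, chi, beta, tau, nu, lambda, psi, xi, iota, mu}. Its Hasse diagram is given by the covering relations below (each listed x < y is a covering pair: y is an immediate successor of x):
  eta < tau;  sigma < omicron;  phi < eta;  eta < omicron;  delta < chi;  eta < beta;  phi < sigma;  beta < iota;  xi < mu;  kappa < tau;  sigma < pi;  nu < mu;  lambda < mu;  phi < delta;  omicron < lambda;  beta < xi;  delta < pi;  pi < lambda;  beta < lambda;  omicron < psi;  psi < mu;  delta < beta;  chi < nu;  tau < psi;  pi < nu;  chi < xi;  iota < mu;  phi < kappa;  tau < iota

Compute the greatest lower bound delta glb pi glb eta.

phi

Common lower bounds of {delta, pi, eta}: phi.
The greatest among these is phi.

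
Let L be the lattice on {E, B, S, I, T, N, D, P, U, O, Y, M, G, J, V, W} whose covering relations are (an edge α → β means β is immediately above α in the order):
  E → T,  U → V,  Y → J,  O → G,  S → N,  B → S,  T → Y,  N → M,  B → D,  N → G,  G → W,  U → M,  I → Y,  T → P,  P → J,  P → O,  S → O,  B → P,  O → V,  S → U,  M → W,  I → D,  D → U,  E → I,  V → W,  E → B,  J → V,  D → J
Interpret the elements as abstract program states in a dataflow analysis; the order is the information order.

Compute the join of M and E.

M

Common upper bounds of {M, E}: M, W.
The least among these is M.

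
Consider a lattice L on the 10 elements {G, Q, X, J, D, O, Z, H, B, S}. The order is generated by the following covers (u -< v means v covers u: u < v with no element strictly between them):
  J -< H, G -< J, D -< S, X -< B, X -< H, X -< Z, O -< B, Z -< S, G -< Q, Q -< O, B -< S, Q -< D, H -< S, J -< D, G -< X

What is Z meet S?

Z

Common lower bounds of {Z, S}: G, X, Z.
The greatest among these is Z.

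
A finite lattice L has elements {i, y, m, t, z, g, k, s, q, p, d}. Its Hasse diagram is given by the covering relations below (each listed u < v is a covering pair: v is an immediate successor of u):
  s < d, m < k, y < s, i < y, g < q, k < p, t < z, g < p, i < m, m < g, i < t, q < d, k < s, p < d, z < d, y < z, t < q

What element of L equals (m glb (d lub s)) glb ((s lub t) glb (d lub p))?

d ∨ s = d
m ∧ d = m
s ∨ t = d
d ∨ p = d
d ∧ d = d
m ∧ d = m

m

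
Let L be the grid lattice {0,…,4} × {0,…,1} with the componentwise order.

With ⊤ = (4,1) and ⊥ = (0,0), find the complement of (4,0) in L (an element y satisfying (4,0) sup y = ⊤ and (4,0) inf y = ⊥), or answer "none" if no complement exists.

(0,1)

Need y with (4,0) ∨ y = (4,1) and (4,0) ∧ y = (0,0).
Checking each element gives: (0,1).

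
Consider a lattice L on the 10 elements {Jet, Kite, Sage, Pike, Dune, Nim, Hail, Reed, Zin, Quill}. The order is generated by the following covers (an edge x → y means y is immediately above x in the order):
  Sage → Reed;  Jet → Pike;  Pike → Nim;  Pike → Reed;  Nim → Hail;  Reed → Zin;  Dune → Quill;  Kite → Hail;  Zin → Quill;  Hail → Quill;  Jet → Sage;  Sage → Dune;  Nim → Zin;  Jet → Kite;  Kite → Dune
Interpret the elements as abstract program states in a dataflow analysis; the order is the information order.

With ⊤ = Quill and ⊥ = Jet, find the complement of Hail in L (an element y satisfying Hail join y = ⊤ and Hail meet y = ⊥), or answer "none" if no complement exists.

Need y with Hail ∨ y = Quill and Hail ∧ y = Jet.
Checking each element gives: Sage.

Sage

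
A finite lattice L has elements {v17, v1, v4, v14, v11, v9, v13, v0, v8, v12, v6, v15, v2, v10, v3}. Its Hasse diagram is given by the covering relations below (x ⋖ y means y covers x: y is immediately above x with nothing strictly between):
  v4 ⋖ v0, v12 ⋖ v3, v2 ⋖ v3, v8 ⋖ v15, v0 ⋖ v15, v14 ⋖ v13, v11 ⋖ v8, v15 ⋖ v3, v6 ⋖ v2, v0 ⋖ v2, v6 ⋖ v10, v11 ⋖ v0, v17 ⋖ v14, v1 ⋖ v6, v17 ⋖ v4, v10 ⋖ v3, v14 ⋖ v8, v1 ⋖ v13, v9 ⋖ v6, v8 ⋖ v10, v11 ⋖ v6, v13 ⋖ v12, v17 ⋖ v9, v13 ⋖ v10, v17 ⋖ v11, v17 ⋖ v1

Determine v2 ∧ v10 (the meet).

v6

Common lower bounds of {v2, v10}: v1, v11, v17, v6, v9.
The greatest among these is v6.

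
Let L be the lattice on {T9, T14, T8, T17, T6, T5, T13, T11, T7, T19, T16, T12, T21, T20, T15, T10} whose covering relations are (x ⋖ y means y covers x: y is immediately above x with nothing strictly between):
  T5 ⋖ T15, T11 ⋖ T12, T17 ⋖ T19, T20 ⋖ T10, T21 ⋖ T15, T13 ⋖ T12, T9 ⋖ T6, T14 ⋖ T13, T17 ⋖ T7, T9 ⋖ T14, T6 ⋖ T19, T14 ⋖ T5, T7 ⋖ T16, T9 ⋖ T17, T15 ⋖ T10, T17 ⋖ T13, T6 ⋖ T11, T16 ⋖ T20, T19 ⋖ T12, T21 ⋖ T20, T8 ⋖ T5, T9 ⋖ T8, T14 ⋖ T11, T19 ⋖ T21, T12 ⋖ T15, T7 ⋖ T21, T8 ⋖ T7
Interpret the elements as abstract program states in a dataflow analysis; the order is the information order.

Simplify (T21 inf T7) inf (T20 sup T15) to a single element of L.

T21 ∧ T7 = T7
T20 ∨ T15 = T10
T7 ∧ T10 = T7

T7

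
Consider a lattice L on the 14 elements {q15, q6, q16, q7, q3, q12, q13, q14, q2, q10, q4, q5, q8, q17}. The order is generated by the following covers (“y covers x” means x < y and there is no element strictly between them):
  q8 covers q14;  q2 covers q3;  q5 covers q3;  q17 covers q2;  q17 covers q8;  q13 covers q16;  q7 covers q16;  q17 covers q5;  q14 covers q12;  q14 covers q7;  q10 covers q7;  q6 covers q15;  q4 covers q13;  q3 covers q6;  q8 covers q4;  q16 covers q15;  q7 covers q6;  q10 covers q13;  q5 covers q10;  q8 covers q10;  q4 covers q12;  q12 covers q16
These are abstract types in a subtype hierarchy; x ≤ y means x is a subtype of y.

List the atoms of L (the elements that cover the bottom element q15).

q16, q6

The atoms are exactly the elements that cover q15: q16, q6.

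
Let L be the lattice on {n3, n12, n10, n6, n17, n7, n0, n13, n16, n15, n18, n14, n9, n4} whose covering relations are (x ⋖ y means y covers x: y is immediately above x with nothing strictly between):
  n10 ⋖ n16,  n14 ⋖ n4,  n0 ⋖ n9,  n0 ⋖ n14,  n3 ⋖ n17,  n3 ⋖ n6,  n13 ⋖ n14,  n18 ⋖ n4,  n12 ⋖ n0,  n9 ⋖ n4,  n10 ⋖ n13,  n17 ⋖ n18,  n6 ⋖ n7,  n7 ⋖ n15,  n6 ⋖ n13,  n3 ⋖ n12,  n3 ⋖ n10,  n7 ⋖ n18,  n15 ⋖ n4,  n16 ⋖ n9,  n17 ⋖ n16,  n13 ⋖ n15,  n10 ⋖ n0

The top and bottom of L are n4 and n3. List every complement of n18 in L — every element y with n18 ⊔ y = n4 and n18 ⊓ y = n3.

Need y with n18 ∨ y = n4 and n18 ∧ y = n3.
Checking each element gives: n0, n10, n12.

n0, n10, n12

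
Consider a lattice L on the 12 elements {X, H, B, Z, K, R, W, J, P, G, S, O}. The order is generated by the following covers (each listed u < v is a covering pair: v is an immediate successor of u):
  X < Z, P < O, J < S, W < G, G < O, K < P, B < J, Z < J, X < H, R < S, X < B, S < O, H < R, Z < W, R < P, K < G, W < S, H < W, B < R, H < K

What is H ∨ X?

Common upper bounds of {H, X}: G, H, K, O, P, R, S, W.
The least among these is H.

H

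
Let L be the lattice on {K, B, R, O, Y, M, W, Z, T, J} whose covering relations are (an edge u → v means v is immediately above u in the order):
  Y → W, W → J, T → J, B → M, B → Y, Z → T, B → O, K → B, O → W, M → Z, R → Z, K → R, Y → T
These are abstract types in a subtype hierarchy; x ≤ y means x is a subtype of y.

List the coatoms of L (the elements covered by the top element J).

T, W

The coatoms are exactly the elements covered by J: T, W.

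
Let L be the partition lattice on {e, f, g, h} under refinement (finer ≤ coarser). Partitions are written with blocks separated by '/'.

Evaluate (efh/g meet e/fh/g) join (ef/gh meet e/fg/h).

e/fh/g

efh/g ∧ e/fh/g = e/fh/g
ef/gh ∧ e/fg/h = e/f/g/h
e/fh/g ∨ e/f/g/h = e/fh/g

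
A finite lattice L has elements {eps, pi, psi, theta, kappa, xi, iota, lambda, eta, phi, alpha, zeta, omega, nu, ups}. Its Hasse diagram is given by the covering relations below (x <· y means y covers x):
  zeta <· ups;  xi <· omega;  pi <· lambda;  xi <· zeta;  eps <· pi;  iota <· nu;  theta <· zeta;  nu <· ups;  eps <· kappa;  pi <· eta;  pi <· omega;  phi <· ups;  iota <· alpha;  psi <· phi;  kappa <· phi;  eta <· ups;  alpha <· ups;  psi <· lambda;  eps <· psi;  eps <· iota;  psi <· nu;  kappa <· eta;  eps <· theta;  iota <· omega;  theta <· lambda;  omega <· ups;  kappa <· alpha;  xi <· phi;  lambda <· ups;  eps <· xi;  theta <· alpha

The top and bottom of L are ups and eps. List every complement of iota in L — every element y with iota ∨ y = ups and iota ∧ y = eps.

Need y with iota ∨ y = ups and iota ∧ y = eps.
Checking each element gives: eta, lambda, phi, zeta.

eta, lambda, phi, zeta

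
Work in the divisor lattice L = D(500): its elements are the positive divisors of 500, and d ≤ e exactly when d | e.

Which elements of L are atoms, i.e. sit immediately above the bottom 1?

The atoms are exactly the elements that cover 1: 2, 5.

2, 5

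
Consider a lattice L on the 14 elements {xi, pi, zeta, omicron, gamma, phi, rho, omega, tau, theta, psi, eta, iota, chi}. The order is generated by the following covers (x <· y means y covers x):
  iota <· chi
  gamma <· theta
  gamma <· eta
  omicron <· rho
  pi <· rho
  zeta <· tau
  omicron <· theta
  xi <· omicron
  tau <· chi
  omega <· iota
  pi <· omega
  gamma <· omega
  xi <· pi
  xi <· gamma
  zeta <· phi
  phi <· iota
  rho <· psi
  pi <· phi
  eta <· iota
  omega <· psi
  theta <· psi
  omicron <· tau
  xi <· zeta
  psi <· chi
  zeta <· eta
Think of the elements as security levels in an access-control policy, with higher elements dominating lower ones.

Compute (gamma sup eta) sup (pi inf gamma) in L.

eta

gamma ∨ eta = eta
pi ∧ gamma = xi
eta ∨ xi = eta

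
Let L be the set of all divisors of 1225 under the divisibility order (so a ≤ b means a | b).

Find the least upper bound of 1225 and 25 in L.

1225

Common upper bounds of {1225, 25}: 1225.
The least among these is 1225.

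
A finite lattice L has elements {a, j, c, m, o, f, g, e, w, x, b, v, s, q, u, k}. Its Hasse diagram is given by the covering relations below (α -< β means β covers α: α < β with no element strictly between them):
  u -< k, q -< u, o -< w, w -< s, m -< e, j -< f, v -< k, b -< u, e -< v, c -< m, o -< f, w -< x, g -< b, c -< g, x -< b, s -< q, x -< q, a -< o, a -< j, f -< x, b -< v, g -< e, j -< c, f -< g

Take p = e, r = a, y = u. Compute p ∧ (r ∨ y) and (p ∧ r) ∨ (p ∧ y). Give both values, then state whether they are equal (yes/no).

g; g; yes

r ∨ y = u, so p ∧ (r ∨ y) = e ∧ u = g.
p ∧ r = a and p ∧ y = g, so (p ∧ r) ∨ (p ∧ y) = a ∨ g = g.
Equal: yes.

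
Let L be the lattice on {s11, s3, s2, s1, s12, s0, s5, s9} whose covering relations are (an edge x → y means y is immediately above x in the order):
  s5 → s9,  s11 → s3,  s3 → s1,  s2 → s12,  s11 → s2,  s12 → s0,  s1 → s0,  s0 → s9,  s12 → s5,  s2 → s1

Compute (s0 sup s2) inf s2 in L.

s2

s0 ∨ s2 = s0
s0 ∧ s2 = s2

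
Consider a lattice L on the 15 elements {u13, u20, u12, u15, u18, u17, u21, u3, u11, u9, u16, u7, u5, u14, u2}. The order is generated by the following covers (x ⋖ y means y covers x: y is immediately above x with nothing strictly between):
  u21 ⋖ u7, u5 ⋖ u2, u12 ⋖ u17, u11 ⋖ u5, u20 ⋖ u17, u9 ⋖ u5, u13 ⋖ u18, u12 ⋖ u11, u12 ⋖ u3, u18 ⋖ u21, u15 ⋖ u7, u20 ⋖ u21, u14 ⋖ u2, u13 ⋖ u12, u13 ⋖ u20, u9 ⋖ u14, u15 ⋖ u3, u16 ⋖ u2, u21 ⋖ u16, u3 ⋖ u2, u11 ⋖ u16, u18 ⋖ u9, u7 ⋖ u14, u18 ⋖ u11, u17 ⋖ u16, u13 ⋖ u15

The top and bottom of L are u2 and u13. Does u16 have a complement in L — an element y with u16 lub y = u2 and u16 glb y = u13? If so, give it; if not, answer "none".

u15

Need y with u16 ∨ y = u2 and u16 ∧ y = u13.
Checking each element gives: u15.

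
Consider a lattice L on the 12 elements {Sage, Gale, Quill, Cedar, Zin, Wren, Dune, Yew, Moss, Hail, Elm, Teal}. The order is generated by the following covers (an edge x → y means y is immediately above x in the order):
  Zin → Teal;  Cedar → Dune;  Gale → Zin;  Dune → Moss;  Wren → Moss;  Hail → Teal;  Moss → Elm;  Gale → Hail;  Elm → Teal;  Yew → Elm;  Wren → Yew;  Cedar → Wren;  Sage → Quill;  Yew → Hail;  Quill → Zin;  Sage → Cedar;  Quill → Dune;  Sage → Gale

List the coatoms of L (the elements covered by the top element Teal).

The coatoms are exactly the elements covered by Teal: Elm, Hail, Zin.

Elm, Hail, Zin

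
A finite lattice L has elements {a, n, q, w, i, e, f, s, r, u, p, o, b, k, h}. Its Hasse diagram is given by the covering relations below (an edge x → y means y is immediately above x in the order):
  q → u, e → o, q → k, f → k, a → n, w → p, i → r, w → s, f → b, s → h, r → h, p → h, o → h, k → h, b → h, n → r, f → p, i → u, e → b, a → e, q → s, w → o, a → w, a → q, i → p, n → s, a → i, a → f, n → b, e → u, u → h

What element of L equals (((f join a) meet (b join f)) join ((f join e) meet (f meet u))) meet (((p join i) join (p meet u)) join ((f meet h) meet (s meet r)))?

f

f ∨ a = f
b ∨ f = b
f ∧ b = f
f ∨ e = b
f ∧ u = a
b ∧ a = a
f ∨ a = f
p ∨ i = p
p ∧ u = i
p ∨ i = p
f ∧ h = f
s ∧ r = n
f ∧ n = a
p ∨ a = p
f ∧ p = f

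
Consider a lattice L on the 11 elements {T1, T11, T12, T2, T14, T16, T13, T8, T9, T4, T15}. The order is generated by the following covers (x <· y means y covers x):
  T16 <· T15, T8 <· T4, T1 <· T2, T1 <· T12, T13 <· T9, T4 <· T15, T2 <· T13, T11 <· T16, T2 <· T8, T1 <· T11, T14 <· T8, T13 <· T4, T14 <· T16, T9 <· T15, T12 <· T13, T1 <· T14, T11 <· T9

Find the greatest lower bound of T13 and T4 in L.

Common lower bounds of {T13, T4}: T1, T12, T13, T2.
The greatest among these is T13.

T13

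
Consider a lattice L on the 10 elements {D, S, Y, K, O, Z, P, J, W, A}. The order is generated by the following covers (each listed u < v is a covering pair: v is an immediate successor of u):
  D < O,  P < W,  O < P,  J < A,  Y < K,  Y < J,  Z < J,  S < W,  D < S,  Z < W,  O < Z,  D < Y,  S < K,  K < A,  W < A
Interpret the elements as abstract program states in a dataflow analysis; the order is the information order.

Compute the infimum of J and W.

Common lower bounds of {J, W}: D, O, Z.
The greatest among these is Z.

Z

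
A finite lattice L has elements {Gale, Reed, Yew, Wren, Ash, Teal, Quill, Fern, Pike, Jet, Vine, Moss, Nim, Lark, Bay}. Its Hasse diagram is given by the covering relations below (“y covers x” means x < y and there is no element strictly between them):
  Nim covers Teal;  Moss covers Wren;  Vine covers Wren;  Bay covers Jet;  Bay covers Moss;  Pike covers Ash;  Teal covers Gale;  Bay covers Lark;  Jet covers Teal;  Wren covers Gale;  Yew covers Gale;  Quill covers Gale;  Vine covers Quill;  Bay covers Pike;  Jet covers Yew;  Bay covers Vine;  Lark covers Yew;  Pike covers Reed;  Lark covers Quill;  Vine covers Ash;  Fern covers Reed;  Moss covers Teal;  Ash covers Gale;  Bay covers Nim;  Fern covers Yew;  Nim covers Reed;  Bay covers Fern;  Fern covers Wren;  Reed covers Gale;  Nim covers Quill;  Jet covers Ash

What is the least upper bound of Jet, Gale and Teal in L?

Jet

Common upper bounds of {Jet, Gale, Teal}: Bay, Jet.
The least among these is Jet.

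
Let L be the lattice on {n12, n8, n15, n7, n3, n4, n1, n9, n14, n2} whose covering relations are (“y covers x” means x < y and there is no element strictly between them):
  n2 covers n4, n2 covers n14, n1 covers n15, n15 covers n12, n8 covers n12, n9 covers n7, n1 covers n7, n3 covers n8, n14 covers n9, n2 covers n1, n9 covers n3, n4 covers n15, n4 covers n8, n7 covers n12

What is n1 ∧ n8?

n12

Common lower bounds of {n1, n8}: n12.
The greatest among these is n12.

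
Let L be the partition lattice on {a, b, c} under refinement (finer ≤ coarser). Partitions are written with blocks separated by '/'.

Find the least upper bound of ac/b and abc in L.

Common upper bounds of {ac/b, abc}: abc.
The least among these is abc.

abc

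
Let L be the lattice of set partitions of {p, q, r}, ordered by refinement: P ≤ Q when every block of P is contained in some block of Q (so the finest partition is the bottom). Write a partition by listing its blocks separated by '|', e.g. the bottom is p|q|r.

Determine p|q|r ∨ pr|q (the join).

pr|q

The join of p|q|r and pr|q merges any blocks that overlap across the partitions, giving pr|q.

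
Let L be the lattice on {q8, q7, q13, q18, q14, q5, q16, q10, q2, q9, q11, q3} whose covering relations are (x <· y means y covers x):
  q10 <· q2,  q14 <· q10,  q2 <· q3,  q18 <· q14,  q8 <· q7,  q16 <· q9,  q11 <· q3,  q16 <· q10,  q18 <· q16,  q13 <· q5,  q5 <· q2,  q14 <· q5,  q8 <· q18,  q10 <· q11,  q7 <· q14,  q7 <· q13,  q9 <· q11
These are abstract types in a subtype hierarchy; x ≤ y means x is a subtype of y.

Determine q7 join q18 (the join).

Common upper bounds of {q7, q18}: q10, q11, q14, q2, q3, q5.
The least among these is q14.

q14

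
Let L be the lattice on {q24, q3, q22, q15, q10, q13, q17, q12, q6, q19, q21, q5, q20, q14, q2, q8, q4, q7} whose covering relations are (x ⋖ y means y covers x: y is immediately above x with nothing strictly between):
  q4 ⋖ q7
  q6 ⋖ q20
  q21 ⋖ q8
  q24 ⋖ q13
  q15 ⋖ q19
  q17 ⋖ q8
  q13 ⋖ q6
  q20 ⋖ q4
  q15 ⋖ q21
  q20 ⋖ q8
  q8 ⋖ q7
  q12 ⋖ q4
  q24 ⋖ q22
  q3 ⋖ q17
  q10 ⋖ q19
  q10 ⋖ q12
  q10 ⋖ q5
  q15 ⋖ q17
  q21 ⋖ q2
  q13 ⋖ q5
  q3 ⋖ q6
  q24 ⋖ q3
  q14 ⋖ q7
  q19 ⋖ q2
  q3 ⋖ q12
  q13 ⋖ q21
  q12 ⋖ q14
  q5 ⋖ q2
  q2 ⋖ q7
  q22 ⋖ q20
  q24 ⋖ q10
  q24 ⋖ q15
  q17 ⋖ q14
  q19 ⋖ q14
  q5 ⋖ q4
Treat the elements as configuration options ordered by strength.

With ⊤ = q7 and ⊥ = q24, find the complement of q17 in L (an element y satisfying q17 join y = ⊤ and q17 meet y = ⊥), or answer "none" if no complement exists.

Need y with q17 ∨ y = q7 and q17 ∧ y = q24.
Checking each element gives: q5.

q5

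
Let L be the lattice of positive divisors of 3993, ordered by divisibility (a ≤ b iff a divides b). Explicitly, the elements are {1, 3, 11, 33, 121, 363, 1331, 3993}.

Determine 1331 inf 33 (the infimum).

Common lower bounds of {1331, 33}: 1, 11.
The greatest among these is 11.

11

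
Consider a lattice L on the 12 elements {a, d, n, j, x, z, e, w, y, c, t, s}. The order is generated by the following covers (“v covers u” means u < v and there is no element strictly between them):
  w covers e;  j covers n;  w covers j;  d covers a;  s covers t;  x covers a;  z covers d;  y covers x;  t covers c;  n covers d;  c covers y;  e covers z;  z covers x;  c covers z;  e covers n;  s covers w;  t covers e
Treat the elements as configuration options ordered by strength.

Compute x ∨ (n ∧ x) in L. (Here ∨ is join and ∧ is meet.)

n ∧ x = a
x ∨ a = x

x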